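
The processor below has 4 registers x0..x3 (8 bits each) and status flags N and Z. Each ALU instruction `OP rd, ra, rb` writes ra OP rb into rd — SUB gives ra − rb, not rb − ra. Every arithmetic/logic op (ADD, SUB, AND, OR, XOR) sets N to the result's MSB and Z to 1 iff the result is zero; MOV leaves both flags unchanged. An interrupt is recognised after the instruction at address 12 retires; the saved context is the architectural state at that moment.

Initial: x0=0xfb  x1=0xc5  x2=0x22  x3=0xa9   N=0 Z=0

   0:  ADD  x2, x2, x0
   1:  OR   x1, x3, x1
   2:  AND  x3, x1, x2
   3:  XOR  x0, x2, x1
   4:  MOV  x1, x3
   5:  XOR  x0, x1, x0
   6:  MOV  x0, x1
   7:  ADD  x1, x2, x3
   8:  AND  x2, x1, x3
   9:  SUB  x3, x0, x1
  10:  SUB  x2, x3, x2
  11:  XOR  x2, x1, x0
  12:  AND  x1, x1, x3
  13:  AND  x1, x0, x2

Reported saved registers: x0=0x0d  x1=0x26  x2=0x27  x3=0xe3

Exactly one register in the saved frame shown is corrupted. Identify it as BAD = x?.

after  0: x0=0xfb x1=0xc5 x2=0x1d x3=0xa9  N=0 Z=0
after  1: x0=0xfb x1=0xed x2=0x1d x3=0xa9  N=1 Z=0
after  2: x0=0xfb x1=0xed x2=0x1d x3=0x0d  N=0 Z=0
after  3: x0=0xf0 x1=0xed x2=0x1d x3=0x0d  N=1 Z=0
after  4: x0=0xf0 x1=0x0d x2=0x1d x3=0x0d  N=1 Z=0
after  5: x0=0xfd x1=0x0d x2=0x1d x3=0x0d  N=1 Z=0
after  6: x0=0x0d x1=0x0d x2=0x1d x3=0x0d  N=1 Z=0
after  7: x0=0x0d x1=0x2a x2=0x1d x3=0x0d  N=0 Z=0
after  8: x0=0x0d x1=0x2a x2=0x08 x3=0x0d  N=0 Z=0
after  9: x0=0x0d x1=0x2a x2=0x08 x3=0xe3  N=1 Z=0
after 10: x0=0x0d x1=0x2a x2=0xdb x3=0xe3  N=1 Z=0
after 11: x0=0x0d x1=0x2a x2=0x27 x3=0xe3  N=0 Z=0
after 12: x0=0x0d x1=0x22 x2=0x27 x3=0xe3  N=0 Z=0
-- IRQ taken; context saved, return-PC = 13 --
mismatch: x1: reported 0x26 vs actual 0x22

BAD = x1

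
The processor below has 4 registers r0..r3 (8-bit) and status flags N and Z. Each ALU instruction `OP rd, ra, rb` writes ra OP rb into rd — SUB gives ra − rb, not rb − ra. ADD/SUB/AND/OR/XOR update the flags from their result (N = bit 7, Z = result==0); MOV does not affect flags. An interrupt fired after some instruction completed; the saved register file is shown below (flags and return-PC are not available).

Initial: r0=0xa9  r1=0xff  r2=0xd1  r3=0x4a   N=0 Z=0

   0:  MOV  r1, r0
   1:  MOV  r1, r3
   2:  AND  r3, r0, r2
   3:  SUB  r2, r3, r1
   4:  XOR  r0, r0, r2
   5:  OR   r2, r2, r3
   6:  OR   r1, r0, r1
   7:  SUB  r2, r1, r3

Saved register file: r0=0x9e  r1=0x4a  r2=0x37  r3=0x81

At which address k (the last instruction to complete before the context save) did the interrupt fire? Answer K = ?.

after  0: r0=0xa9 r1=0xa9 r2=0xd1 r3=0x4a  N=0 Z=0
after  1: r0=0xa9 r1=0x4a r2=0xd1 r3=0x4a  N=0 Z=0
after  2: r0=0xa9 r1=0x4a r2=0xd1 r3=0x81  N=1 Z=0
after  3: r0=0xa9 r1=0x4a r2=0x37 r3=0x81  N=0 Z=0
after  4: r0=0x9e r1=0x4a r2=0x37 r3=0x81  N=1 Z=0
-- IRQ taken; context saved, return-PC = 5 --

K = 4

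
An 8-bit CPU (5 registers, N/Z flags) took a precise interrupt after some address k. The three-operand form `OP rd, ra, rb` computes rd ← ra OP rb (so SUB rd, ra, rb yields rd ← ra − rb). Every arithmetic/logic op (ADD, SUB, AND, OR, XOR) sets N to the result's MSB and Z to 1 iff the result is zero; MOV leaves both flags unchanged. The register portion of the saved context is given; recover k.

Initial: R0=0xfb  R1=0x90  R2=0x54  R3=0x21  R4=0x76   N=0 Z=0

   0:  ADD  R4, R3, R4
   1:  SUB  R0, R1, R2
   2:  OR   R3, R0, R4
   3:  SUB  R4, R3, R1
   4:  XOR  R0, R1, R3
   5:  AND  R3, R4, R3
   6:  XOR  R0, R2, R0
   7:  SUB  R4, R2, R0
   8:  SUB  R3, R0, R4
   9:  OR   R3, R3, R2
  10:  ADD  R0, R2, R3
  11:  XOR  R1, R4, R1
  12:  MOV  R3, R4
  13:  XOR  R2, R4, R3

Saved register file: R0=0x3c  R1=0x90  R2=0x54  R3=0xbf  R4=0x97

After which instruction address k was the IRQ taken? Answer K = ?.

K = 2

after  0: R0=0xfb R1=0x90 R2=0x54 R3=0x21 R4=0x97  N=1 Z=0
after  1: R0=0x3c R1=0x90 R2=0x54 R3=0x21 R4=0x97  N=0 Z=0
after  2: R0=0x3c R1=0x90 R2=0x54 R3=0xbf R4=0x97  N=1 Z=0
-- IRQ taken; context saved, return-PC = 3 --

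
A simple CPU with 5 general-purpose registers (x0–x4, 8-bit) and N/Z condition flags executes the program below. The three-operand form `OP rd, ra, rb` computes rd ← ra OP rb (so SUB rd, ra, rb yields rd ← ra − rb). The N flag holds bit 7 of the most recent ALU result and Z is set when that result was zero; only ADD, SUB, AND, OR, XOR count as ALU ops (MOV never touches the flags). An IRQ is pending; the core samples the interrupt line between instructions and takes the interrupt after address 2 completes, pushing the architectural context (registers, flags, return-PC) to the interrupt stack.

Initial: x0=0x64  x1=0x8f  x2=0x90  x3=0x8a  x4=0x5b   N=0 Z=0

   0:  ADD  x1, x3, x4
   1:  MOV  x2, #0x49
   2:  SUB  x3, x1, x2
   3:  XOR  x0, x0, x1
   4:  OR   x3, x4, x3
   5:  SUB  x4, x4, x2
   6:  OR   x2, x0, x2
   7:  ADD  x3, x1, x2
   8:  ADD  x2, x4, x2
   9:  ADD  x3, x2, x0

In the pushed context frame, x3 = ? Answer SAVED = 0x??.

SAVED = 0x9c

after  0: x0=0x64 x1=0xe5 x2=0x90 x3=0x8a x4=0x5b  N=1 Z=0
after  1: x0=0x64 x1=0xe5 x2=0x49 x3=0x8a x4=0x5b  N=1 Z=0
after  2: x0=0x64 x1=0xe5 x2=0x49 x3=0x9c x4=0x5b  N=1 Z=0
-- IRQ taken; context saved, return-PC = 3 --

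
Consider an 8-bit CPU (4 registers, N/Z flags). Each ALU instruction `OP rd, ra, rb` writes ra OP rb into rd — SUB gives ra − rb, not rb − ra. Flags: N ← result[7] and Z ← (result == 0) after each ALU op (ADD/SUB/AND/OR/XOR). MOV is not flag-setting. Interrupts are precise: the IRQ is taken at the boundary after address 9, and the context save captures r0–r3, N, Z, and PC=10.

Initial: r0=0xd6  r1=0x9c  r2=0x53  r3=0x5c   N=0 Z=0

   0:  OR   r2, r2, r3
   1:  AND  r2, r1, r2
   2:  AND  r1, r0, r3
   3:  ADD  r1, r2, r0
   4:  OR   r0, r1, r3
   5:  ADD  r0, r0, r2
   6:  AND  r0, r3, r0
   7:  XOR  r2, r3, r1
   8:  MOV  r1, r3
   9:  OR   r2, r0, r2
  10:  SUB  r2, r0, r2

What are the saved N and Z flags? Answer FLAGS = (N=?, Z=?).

after  0: r0=0xd6 r1=0x9c r2=0x5f r3=0x5c  N=0 Z=0
after  1: r0=0xd6 r1=0x9c r2=0x1c r3=0x5c  N=0 Z=0
after  2: r0=0xd6 r1=0x54 r2=0x1c r3=0x5c  N=0 Z=0
after  3: r0=0xd6 r1=0xf2 r2=0x1c r3=0x5c  N=1 Z=0
after  4: r0=0xfe r1=0xf2 r2=0x1c r3=0x5c  N=1 Z=0
after  5: r0=0x1a r1=0xf2 r2=0x1c r3=0x5c  N=0 Z=0
after  6: r0=0x18 r1=0xf2 r2=0x1c r3=0x5c  N=0 Z=0
after  7: r0=0x18 r1=0xf2 r2=0xae r3=0x5c  N=1 Z=0
after  8: r0=0x18 r1=0x5c r2=0xae r3=0x5c  N=1 Z=0
after  9: r0=0x18 r1=0x5c r2=0xbe r3=0x5c  N=1 Z=0
-- IRQ taken; context saved, return-PC = 10 --

FLAGS = (N=1, Z=0)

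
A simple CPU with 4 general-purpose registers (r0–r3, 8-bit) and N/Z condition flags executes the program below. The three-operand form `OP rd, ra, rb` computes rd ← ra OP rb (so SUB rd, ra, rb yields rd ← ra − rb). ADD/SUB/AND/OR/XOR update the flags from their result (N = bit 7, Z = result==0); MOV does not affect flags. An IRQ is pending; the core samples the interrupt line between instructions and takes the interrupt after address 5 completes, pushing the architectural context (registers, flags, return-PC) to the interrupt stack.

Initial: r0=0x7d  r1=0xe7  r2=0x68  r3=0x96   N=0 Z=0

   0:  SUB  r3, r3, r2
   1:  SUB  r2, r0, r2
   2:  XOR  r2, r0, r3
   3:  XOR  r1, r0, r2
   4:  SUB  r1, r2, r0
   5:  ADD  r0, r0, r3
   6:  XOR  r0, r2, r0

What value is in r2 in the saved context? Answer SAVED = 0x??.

after  0: r0=0x7d r1=0xe7 r2=0x68 r3=0x2e  N=0 Z=0
after  1: r0=0x7d r1=0xe7 r2=0x15 r3=0x2e  N=0 Z=0
after  2: r0=0x7d r1=0xe7 r2=0x53 r3=0x2e  N=0 Z=0
after  3: r0=0x7d r1=0x2e r2=0x53 r3=0x2e  N=0 Z=0
after  4: r0=0x7d r1=0xd6 r2=0x53 r3=0x2e  N=1 Z=0
after  5: r0=0xab r1=0xd6 r2=0x53 r3=0x2e  N=1 Z=0
-- IRQ taken; context saved, return-PC = 6 --

SAVED = 0x53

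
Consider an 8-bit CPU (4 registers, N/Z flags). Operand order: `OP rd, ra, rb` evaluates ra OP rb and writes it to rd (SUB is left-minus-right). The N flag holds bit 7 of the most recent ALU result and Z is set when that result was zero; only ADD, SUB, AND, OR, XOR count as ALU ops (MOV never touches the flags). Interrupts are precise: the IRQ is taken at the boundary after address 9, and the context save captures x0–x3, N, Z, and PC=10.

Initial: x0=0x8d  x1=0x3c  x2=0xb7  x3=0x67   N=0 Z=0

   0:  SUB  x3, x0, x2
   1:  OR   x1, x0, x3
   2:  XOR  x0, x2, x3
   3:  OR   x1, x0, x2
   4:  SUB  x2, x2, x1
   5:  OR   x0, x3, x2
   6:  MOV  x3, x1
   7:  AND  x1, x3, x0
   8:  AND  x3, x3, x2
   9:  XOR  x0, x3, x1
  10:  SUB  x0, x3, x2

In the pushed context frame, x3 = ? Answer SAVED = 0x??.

SAVED = 0xc0

after  0: x0=0x8d x1=0x3c x2=0xb7 x3=0xd6  N=1 Z=0
after  1: x0=0x8d x1=0xdf x2=0xb7 x3=0xd6  N=1 Z=0
after  2: x0=0x61 x1=0xdf x2=0xb7 x3=0xd6  N=0 Z=0
after  3: x0=0x61 x1=0xf7 x2=0xb7 x3=0xd6  N=1 Z=0
after  4: x0=0x61 x1=0xf7 x2=0xc0 x3=0xd6  N=1 Z=0
after  5: x0=0xd6 x1=0xf7 x2=0xc0 x3=0xd6  N=1 Z=0
after  6: x0=0xd6 x1=0xf7 x2=0xc0 x3=0xf7  N=1 Z=0
after  7: x0=0xd6 x1=0xd6 x2=0xc0 x3=0xf7  N=1 Z=0
after  8: x0=0xd6 x1=0xd6 x2=0xc0 x3=0xc0  N=1 Z=0
after  9: x0=0x16 x1=0xd6 x2=0xc0 x3=0xc0  N=0 Z=0
-- IRQ taken; context saved, return-PC = 10 --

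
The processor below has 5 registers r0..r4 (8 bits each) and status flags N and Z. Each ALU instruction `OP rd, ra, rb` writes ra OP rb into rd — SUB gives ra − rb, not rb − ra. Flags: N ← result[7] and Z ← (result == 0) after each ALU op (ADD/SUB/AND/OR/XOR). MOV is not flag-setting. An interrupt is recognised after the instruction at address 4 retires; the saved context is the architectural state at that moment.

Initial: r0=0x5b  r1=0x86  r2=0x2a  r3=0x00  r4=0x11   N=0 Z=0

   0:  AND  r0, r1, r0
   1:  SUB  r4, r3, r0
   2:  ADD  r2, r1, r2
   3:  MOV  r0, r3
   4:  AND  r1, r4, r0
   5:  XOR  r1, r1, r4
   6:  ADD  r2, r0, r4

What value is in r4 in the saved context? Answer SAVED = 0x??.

SAVED = 0xfe

after  0: r0=0x02 r1=0x86 r2=0x2a r3=0x00 r4=0x11  N=0 Z=0
after  1: r0=0x02 r1=0x86 r2=0x2a r3=0x00 r4=0xfe  N=1 Z=0
after  2: r0=0x02 r1=0x86 r2=0xb0 r3=0x00 r4=0xfe  N=1 Z=0
after  3: r0=0x00 r1=0x86 r2=0xb0 r3=0x00 r4=0xfe  N=1 Z=0
after  4: r0=0x00 r1=0x00 r2=0xb0 r3=0x00 r4=0xfe  N=0 Z=1
-- IRQ taken; context saved, return-PC = 5 --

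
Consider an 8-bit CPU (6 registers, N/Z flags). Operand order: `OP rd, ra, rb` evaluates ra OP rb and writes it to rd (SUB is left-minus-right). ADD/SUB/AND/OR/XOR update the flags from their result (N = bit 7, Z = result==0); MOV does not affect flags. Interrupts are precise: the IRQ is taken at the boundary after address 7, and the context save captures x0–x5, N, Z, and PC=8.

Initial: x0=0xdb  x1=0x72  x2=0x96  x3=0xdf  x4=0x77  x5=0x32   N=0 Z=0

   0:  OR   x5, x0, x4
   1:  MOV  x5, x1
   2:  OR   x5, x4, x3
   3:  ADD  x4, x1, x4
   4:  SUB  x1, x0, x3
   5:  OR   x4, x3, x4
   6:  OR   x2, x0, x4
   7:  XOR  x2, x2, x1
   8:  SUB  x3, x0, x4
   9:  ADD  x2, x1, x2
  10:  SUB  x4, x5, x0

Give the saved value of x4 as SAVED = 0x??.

SAVED = 0xff

after  0: x0=0xdb x1=0x72 x2=0x96 x3=0xdf x4=0x77 x5=0xff  N=1 Z=0
after  1: x0=0xdb x1=0x72 x2=0x96 x3=0xdf x4=0x77 x5=0x72  N=1 Z=0
after  2: x0=0xdb x1=0x72 x2=0x96 x3=0xdf x4=0x77 x5=0xff  N=1 Z=0
after  3: x0=0xdb x1=0x72 x2=0x96 x3=0xdf x4=0xe9 x5=0xff  N=1 Z=0
after  4: x0=0xdb x1=0xfc x2=0x96 x3=0xdf x4=0xe9 x5=0xff  N=1 Z=0
after  5: x0=0xdb x1=0xfc x2=0x96 x3=0xdf x4=0xff x5=0xff  N=1 Z=0
after  6: x0=0xdb x1=0xfc x2=0xff x3=0xdf x4=0xff x5=0xff  N=1 Z=0
after  7: x0=0xdb x1=0xfc x2=0x03 x3=0xdf x4=0xff x5=0xff  N=0 Z=0
-- IRQ taken; context saved, return-PC = 8 --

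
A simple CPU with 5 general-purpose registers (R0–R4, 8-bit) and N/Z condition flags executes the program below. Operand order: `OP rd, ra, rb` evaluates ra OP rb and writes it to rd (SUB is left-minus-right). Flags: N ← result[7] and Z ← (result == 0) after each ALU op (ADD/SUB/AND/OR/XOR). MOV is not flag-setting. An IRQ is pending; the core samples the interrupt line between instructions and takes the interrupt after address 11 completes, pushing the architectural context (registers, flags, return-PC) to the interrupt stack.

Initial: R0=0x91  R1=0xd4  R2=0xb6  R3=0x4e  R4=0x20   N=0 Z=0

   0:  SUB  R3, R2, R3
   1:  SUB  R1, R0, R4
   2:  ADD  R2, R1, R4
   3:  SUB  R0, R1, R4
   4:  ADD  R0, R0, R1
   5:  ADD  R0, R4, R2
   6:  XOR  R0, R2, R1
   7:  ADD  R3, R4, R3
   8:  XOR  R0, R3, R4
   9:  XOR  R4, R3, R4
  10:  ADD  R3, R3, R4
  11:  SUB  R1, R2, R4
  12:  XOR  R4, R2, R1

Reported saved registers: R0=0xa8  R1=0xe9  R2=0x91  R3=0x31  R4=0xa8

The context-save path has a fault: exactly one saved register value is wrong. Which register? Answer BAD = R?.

after  0: R0=0x91 R1=0xd4 R2=0xb6 R3=0x68 R4=0x20  N=0 Z=0
after  1: R0=0x91 R1=0x71 R2=0xb6 R3=0x68 R4=0x20  N=0 Z=0
after  2: R0=0x91 R1=0x71 R2=0x91 R3=0x68 R4=0x20  N=1 Z=0
after  3: R0=0x51 R1=0x71 R2=0x91 R3=0x68 R4=0x20  N=0 Z=0
after  4: R0=0xc2 R1=0x71 R2=0x91 R3=0x68 R4=0x20  N=1 Z=0
after  5: R0=0xb1 R1=0x71 R2=0x91 R3=0x68 R4=0x20  N=1 Z=0
after  6: R0=0xe0 R1=0x71 R2=0x91 R3=0x68 R4=0x20  N=1 Z=0
after  7: R0=0xe0 R1=0x71 R2=0x91 R3=0x88 R4=0x20  N=1 Z=0
after  8: R0=0xa8 R1=0x71 R2=0x91 R3=0x88 R4=0x20  N=1 Z=0
after  9: R0=0xa8 R1=0x71 R2=0x91 R3=0x88 R4=0xa8  N=1 Z=0
after 10: R0=0xa8 R1=0x71 R2=0x91 R3=0x30 R4=0xa8  N=0 Z=0
after 11: R0=0xa8 R1=0xe9 R2=0x91 R3=0x30 R4=0xa8  N=1 Z=0
-- IRQ taken; context saved, return-PC = 12 --
mismatch: R3: reported 0x31 vs actual 0x30

BAD = R3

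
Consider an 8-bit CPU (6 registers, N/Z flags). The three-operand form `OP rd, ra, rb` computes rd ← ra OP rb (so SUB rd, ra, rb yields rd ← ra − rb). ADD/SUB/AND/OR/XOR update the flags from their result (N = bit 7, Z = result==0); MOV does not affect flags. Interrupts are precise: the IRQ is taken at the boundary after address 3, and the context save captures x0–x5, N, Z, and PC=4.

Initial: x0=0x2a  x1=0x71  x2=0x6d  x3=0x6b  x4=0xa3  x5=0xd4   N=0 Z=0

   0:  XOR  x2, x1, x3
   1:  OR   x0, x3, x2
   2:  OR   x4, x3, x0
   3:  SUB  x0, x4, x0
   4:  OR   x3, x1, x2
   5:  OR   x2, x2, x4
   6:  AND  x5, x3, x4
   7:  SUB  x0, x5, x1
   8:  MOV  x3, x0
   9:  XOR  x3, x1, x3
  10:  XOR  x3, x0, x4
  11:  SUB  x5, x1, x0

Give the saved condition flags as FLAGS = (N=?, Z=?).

FLAGS = (N=0, Z=1)

after  0: x0=0x2a x1=0x71 x2=0x1a x3=0x6b x4=0xa3 x5=0xd4  N=0 Z=0
after  1: x0=0x7b x1=0x71 x2=0x1a x3=0x6b x4=0xa3 x5=0xd4  N=0 Z=0
after  2: x0=0x7b x1=0x71 x2=0x1a x3=0x6b x4=0x7b x5=0xd4  N=0 Z=0
after  3: x0=0x00 x1=0x71 x2=0x1a x3=0x6b x4=0x7b x5=0xd4  N=0 Z=1
-- IRQ taken; context saved, return-PC = 4 --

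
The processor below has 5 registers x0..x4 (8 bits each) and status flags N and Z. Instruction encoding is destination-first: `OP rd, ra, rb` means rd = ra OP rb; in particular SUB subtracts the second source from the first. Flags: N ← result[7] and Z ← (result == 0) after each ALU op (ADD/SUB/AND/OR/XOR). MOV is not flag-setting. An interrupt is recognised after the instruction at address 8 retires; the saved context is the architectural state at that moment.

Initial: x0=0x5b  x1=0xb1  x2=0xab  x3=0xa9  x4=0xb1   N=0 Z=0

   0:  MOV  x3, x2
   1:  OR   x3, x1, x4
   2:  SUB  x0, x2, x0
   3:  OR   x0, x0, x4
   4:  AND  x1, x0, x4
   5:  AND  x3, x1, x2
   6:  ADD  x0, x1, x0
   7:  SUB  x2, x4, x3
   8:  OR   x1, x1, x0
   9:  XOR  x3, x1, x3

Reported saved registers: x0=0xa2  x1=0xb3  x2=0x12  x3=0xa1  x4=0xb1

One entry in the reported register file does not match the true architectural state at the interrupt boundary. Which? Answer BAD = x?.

BAD = x2

after  0: x0=0x5b x1=0xb1 x2=0xab x3=0xab x4=0xb1  N=0 Z=0
after  1: x0=0x5b x1=0xb1 x2=0xab x3=0xb1 x4=0xb1  N=1 Z=0
after  2: x0=0x50 x1=0xb1 x2=0xab x3=0xb1 x4=0xb1  N=0 Z=0
after  3: x0=0xf1 x1=0xb1 x2=0xab x3=0xb1 x4=0xb1  N=1 Z=0
after  4: x0=0xf1 x1=0xb1 x2=0xab x3=0xb1 x4=0xb1  N=1 Z=0
after  5: x0=0xf1 x1=0xb1 x2=0xab x3=0xa1 x4=0xb1  N=1 Z=0
after  6: x0=0xa2 x1=0xb1 x2=0xab x3=0xa1 x4=0xb1  N=1 Z=0
after  7: x0=0xa2 x1=0xb1 x2=0x10 x3=0xa1 x4=0xb1  N=0 Z=0
after  8: x0=0xa2 x1=0xb3 x2=0x10 x3=0xa1 x4=0xb1  N=1 Z=0
-- IRQ taken; context saved, return-PC = 9 --
mismatch: x2: reported 0x12 vs actual 0x10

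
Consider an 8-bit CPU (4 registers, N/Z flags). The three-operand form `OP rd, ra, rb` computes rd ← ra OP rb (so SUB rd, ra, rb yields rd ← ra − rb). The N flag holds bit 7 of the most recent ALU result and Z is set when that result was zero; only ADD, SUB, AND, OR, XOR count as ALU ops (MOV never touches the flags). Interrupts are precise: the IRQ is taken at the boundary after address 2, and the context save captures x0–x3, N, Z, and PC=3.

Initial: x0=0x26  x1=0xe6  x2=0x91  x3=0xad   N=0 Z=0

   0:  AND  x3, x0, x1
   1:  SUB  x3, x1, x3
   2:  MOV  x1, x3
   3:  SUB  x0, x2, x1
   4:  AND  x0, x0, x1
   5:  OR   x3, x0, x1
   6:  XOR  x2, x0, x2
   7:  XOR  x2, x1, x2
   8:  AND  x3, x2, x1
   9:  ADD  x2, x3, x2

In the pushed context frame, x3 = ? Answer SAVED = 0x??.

SAVED = 0xc0

after  0: x0=0x26 x1=0xe6 x2=0x91 x3=0x26  N=0 Z=0
after  1: x0=0x26 x1=0xe6 x2=0x91 x3=0xc0  N=1 Z=0
after  2: x0=0x26 x1=0xc0 x2=0x91 x3=0xc0  N=1 Z=0
-- IRQ taken; context saved, return-PC = 3 --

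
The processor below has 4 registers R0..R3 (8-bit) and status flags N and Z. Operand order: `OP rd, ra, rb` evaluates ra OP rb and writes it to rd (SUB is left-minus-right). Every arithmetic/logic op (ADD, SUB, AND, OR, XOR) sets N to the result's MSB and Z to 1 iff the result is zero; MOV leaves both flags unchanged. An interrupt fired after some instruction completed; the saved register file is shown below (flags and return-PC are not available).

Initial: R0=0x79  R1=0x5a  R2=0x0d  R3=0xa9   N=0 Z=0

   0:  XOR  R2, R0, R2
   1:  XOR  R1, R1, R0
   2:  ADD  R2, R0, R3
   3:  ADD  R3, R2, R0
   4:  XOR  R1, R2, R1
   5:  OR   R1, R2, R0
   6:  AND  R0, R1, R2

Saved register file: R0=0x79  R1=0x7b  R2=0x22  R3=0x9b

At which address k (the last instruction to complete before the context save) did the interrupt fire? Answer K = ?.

after  0: R0=0x79 R1=0x5a R2=0x74 R3=0xa9  N=0 Z=0
after  1: R0=0x79 R1=0x23 R2=0x74 R3=0xa9  N=0 Z=0
after  2: R0=0x79 R1=0x23 R2=0x22 R3=0xa9  N=0 Z=0
after  3: R0=0x79 R1=0x23 R2=0x22 R3=0x9b  N=1 Z=0
after  4: R0=0x79 R1=0x01 R2=0x22 R3=0x9b  N=0 Z=0
after  5: R0=0x79 R1=0x7b R2=0x22 R3=0x9b  N=0 Z=0
-- IRQ taken; context saved, return-PC = 6 --

K = 5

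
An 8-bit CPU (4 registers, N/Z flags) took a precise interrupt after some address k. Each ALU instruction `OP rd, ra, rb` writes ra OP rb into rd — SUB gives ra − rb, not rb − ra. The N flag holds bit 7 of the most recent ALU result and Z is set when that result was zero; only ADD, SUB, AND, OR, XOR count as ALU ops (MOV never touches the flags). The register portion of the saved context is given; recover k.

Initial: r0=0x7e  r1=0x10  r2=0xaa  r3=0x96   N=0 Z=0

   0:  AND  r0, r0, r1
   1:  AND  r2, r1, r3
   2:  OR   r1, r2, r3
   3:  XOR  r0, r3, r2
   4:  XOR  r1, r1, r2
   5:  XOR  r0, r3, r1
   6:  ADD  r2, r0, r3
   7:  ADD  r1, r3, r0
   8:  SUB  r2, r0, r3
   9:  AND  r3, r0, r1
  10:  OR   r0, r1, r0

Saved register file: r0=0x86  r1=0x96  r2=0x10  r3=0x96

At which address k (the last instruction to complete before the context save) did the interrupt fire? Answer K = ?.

K = 3

after  0: r0=0x10 r1=0x10 r2=0xaa r3=0x96  N=0 Z=0
after  1: r0=0x10 r1=0x10 r2=0x10 r3=0x96  N=0 Z=0
after  2: r0=0x10 r1=0x96 r2=0x10 r3=0x96  N=1 Z=0
after  3: r0=0x86 r1=0x96 r2=0x10 r3=0x96  N=1 Z=0
-- IRQ taken; context saved, return-PC = 4 --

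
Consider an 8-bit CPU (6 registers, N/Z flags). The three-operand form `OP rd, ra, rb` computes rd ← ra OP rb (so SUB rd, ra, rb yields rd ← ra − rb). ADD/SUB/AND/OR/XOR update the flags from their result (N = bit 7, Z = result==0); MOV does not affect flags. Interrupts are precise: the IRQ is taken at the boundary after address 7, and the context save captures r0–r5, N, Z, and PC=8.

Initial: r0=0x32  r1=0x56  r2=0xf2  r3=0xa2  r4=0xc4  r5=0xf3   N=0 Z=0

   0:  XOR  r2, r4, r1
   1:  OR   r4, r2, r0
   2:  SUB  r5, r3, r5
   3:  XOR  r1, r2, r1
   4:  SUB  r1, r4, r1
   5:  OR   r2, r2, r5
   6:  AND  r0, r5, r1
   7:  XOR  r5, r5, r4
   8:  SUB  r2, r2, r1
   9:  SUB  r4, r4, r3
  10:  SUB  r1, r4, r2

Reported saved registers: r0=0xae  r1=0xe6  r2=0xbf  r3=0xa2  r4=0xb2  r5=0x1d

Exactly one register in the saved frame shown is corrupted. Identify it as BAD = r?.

BAD = r1

after  0: r0=0x32 r1=0x56 r2=0x92 r3=0xa2 r4=0xc4 r5=0xf3  N=1 Z=0
after  1: r0=0x32 r1=0x56 r2=0x92 r3=0xa2 r4=0xb2 r5=0xf3  N=1 Z=0
after  2: r0=0x32 r1=0x56 r2=0x92 r3=0xa2 r4=0xb2 r5=0xaf  N=1 Z=0
after  3: r0=0x32 r1=0xc4 r2=0x92 r3=0xa2 r4=0xb2 r5=0xaf  N=1 Z=0
after  4: r0=0x32 r1=0xee r2=0x92 r3=0xa2 r4=0xb2 r5=0xaf  N=1 Z=0
after  5: r0=0x32 r1=0xee r2=0xbf r3=0xa2 r4=0xb2 r5=0xaf  N=1 Z=0
after  6: r0=0xae r1=0xee r2=0xbf r3=0xa2 r4=0xb2 r5=0xaf  N=1 Z=0
after  7: r0=0xae r1=0xee r2=0xbf r3=0xa2 r4=0xb2 r5=0x1d  N=0 Z=0
-- IRQ taken; context saved, return-PC = 8 --
mismatch: r1: reported 0xe6 vs actual 0xee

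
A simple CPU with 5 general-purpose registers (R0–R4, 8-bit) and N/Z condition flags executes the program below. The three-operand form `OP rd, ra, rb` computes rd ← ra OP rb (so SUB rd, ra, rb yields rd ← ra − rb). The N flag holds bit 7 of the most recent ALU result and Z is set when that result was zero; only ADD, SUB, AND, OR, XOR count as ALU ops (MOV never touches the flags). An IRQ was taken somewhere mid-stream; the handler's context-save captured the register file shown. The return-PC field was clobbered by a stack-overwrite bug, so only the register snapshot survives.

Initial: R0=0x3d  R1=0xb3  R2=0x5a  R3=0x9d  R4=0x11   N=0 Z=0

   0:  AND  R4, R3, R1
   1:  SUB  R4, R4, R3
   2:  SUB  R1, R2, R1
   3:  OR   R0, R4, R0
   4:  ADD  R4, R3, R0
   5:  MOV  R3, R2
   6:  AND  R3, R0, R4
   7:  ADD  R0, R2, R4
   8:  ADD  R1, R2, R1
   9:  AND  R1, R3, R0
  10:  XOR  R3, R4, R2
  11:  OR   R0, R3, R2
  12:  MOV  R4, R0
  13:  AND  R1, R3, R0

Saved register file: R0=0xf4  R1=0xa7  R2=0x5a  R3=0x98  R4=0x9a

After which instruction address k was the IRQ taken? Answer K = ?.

after  0: R0=0x3d R1=0xb3 R2=0x5a R3=0x9d R4=0x91  N=1 Z=0
after  1: R0=0x3d R1=0xb3 R2=0x5a R3=0x9d R4=0xf4  N=1 Z=0
after  2: R0=0x3d R1=0xa7 R2=0x5a R3=0x9d R4=0xf4  N=1 Z=0
after  3: R0=0xfd R1=0xa7 R2=0x5a R3=0x9d R4=0xf4  N=1 Z=0
after  4: R0=0xfd R1=0xa7 R2=0x5a R3=0x9d R4=0x9a  N=1 Z=0
after  5: R0=0xfd R1=0xa7 R2=0x5a R3=0x5a R4=0x9a  N=1 Z=0
after  6: R0=0xfd R1=0xa7 R2=0x5a R3=0x98 R4=0x9a  N=1 Z=0
after  7: R0=0xf4 R1=0xa7 R2=0x5a R3=0x98 R4=0x9a  N=1 Z=0
-- IRQ taken; context saved, return-PC = 8 --

K = 7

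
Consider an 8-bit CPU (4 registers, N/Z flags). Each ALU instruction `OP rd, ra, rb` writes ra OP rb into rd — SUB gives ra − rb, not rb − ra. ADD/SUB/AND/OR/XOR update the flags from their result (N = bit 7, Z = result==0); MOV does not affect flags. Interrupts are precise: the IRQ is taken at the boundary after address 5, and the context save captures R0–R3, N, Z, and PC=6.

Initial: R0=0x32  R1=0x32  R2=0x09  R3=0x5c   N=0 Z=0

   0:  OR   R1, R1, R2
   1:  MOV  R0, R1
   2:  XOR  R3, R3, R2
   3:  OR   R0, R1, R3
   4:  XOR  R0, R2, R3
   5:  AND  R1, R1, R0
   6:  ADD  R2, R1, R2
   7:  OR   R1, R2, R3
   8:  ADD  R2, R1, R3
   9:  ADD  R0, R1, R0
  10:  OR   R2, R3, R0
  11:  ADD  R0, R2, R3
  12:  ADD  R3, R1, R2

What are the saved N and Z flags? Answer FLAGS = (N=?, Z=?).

FLAGS = (N=0, Z=0)

after  0: R0=0x32 R1=0x3b R2=0x09 R3=0x5c  N=0 Z=0
after  1: R0=0x3b R1=0x3b R2=0x09 R3=0x5c  N=0 Z=0
after  2: R0=0x3b R1=0x3b R2=0x09 R3=0x55  N=0 Z=0
after  3: R0=0x7f R1=0x3b R2=0x09 R3=0x55  N=0 Z=0
after  4: R0=0x5c R1=0x3b R2=0x09 R3=0x55  N=0 Z=0
after  5: R0=0x5c R1=0x18 R2=0x09 R3=0x55  N=0 Z=0
-- IRQ taken; context saved, return-PC = 6 --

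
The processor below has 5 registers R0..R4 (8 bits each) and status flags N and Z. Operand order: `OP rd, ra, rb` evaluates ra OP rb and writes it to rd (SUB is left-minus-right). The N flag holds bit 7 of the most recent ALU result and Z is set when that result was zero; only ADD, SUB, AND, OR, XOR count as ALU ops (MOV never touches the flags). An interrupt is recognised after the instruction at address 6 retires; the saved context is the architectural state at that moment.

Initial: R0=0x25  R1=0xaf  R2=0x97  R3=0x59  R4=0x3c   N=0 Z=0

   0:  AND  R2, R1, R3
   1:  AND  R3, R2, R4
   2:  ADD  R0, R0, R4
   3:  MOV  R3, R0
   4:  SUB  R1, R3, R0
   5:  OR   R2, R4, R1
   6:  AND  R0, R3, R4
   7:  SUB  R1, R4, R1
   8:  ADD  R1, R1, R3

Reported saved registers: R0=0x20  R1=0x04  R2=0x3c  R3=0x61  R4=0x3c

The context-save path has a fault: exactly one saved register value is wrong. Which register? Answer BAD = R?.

BAD = R1

after  0: R0=0x25 R1=0xaf R2=0x09 R3=0x59 R4=0x3c  N=0 Z=0
after  1: R0=0x25 R1=0xaf R2=0x09 R3=0x08 R4=0x3c  N=0 Z=0
after  2: R0=0x61 R1=0xaf R2=0x09 R3=0x08 R4=0x3c  N=0 Z=0
after  3: R0=0x61 R1=0xaf R2=0x09 R3=0x61 R4=0x3c  N=0 Z=0
after  4: R0=0x61 R1=0x00 R2=0x09 R3=0x61 R4=0x3c  N=0 Z=1
after  5: R0=0x61 R1=0x00 R2=0x3c R3=0x61 R4=0x3c  N=0 Z=0
after  6: R0=0x20 R1=0x00 R2=0x3c R3=0x61 R4=0x3c  N=0 Z=0
-- IRQ taken; context saved, return-PC = 7 --
mismatch: R1: reported 0x04 vs actual 0x00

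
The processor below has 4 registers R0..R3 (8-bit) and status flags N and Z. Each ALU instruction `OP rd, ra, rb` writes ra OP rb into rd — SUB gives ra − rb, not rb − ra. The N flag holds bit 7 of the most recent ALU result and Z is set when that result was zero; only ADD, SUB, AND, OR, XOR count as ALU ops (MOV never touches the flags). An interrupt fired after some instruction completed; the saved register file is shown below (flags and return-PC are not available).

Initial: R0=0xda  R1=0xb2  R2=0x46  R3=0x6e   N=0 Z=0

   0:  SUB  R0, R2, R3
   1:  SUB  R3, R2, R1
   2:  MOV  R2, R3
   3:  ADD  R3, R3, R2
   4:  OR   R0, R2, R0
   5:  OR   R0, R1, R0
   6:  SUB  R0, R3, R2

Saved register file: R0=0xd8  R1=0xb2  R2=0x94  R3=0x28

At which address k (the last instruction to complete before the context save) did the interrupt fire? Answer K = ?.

K = 3

after  0: R0=0xd8 R1=0xb2 R2=0x46 R3=0x6e  N=1 Z=0
after  1: R0=0xd8 R1=0xb2 R2=0x46 R3=0x94  N=1 Z=0
after  2: R0=0xd8 R1=0xb2 R2=0x94 R3=0x94  N=1 Z=0
after  3: R0=0xd8 R1=0xb2 R2=0x94 R3=0x28  N=0 Z=0
-- IRQ taken; context saved, return-PC = 4 --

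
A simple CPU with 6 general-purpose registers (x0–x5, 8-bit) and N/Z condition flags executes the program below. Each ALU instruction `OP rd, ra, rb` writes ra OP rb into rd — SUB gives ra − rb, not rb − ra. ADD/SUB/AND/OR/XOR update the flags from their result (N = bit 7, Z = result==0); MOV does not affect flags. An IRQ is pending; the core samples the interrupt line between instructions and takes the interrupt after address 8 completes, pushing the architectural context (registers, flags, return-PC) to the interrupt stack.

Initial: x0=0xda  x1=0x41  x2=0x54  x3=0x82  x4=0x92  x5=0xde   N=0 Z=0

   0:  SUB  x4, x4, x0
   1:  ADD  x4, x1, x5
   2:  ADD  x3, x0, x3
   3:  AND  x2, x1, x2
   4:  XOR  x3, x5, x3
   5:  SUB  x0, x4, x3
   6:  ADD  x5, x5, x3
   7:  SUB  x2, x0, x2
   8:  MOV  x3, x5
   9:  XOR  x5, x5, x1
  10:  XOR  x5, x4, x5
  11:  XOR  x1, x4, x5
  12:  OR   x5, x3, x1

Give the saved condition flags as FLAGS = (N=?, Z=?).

after  0: x0=0xda x1=0x41 x2=0x54 x3=0x82 x4=0xb8 x5=0xde  N=1 Z=0
after  1: x0=0xda x1=0x41 x2=0x54 x3=0x82 x4=0x1f x5=0xde  N=0 Z=0
after  2: x0=0xda x1=0x41 x2=0x54 x3=0x5c x4=0x1f x5=0xde  N=0 Z=0
after  3: x0=0xda x1=0x41 x2=0x40 x3=0x5c x4=0x1f x5=0xde  N=0 Z=0
after  4: x0=0xda x1=0x41 x2=0x40 x3=0x82 x4=0x1f x5=0xde  N=1 Z=0
after  5: x0=0x9d x1=0x41 x2=0x40 x3=0x82 x4=0x1f x5=0xde  N=1 Z=0
after  6: x0=0x9d x1=0x41 x2=0x40 x3=0x82 x4=0x1f x5=0x60  N=0 Z=0
after  7: x0=0x9d x1=0x41 x2=0x5d x3=0x82 x4=0x1f x5=0x60  N=0 Z=0
after  8: x0=0x9d x1=0x41 x2=0x5d x3=0x60 x4=0x1f x5=0x60  N=0 Z=0
-- IRQ taken; context saved, return-PC = 9 --

FLAGS = (N=0, Z=0)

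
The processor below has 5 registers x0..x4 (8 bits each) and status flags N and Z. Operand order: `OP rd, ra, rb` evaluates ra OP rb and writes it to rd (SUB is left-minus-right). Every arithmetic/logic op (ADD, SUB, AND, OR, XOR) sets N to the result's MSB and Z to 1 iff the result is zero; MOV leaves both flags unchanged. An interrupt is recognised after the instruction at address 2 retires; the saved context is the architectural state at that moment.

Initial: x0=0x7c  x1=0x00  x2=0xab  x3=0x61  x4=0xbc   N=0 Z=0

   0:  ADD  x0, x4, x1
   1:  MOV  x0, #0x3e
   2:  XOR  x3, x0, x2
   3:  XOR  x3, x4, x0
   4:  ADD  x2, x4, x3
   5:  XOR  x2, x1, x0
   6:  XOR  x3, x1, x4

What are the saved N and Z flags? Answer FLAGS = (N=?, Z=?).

FLAGS = (N=1, Z=0)

after  0: x0=0xbc x1=0x00 x2=0xab x3=0x61 x4=0xbc  N=1 Z=0
after  1: x0=0x3e x1=0x00 x2=0xab x3=0x61 x4=0xbc  N=1 Z=0
after  2: x0=0x3e x1=0x00 x2=0xab x3=0x95 x4=0xbc  N=1 Z=0
-- IRQ taken; context saved, return-PC = 3 --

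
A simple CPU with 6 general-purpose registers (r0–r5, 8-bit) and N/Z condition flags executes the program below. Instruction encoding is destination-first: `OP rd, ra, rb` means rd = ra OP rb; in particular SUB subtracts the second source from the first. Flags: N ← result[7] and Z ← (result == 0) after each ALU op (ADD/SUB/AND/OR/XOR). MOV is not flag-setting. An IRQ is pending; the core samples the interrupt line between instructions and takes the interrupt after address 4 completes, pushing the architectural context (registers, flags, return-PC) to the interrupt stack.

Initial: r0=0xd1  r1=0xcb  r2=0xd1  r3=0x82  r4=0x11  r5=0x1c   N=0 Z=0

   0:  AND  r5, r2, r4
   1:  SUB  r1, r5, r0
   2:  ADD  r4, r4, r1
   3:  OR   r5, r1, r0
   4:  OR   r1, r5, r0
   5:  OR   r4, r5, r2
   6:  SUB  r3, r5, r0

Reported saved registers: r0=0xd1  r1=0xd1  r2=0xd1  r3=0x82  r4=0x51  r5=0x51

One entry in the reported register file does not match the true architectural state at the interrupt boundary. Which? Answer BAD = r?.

after  0: r0=0xd1 r1=0xcb r2=0xd1 r3=0x82 r4=0x11 r5=0x11  N=0 Z=0
after  1: r0=0xd1 r1=0x40 r2=0xd1 r3=0x82 r4=0x11 r5=0x11  N=0 Z=0
after  2: r0=0xd1 r1=0x40 r2=0xd1 r3=0x82 r4=0x51 r5=0x11  N=0 Z=0
after  3: r0=0xd1 r1=0x40 r2=0xd1 r3=0x82 r4=0x51 r5=0xd1  N=1 Z=0
after  4: r0=0xd1 r1=0xd1 r2=0xd1 r3=0x82 r4=0x51 r5=0xd1  N=1 Z=0
-- IRQ taken; context saved, return-PC = 5 --
mismatch: r5: reported 0x51 vs actual 0xd1

BAD = r5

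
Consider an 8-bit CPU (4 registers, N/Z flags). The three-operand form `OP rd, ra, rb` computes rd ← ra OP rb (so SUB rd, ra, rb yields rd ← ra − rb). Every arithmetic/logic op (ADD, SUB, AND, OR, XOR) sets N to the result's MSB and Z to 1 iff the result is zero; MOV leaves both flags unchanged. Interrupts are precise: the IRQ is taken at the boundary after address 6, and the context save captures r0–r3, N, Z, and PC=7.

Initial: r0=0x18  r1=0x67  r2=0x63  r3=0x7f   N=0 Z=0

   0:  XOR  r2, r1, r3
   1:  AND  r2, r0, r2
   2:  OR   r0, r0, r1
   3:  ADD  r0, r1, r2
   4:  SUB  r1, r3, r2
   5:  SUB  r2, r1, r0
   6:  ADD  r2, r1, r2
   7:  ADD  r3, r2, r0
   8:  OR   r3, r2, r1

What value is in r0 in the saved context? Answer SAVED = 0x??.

after  0: r0=0x18 r1=0x67 r2=0x18 r3=0x7f  N=0 Z=0
after  1: r0=0x18 r1=0x67 r2=0x18 r3=0x7f  N=0 Z=0
after  2: r0=0x7f r1=0x67 r2=0x18 r3=0x7f  N=0 Z=0
after  3: r0=0x7f r1=0x67 r2=0x18 r3=0x7f  N=0 Z=0
after  4: r0=0x7f r1=0x67 r2=0x18 r3=0x7f  N=0 Z=0
after  5: r0=0x7f r1=0x67 r2=0xe8 r3=0x7f  N=1 Z=0
after  6: r0=0x7f r1=0x67 r2=0x4f r3=0x7f  N=0 Z=0
-- IRQ taken; context saved, return-PC = 7 --

SAVED = 0x7f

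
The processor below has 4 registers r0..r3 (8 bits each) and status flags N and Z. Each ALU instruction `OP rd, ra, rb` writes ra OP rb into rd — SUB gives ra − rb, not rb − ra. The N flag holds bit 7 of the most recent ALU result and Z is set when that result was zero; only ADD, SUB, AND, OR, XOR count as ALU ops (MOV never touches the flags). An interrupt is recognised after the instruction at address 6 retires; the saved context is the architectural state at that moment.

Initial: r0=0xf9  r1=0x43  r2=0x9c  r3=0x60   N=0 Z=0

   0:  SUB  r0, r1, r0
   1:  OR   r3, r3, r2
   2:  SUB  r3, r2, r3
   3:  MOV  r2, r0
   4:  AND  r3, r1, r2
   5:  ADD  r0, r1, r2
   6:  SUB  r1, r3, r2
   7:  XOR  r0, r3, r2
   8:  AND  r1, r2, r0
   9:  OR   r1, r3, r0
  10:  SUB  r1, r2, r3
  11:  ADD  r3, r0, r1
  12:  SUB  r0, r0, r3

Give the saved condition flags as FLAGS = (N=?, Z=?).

FLAGS = (N=1, Z=0)

after  0: r0=0x4a r1=0x43 r2=0x9c r3=0x60  N=0 Z=0
after  1: r0=0x4a r1=0x43 r2=0x9c r3=0xfc  N=1 Z=0
after  2: r0=0x4a r1=0x43 r2=0x9c r3=0xa0  N=1 Z=0
after  3: r0=0x4a r1=0x43 r2=0x4a r3=0xa0  N=1 Z=0
after  4: r0=0x4a r1=0x43 r2=0x4a r3=0x42  N=0 Z=0
after  5: r0=0x8d r1=0x43 r2=0x4a r3=0x42  N=1 Z=0
after  6: r0=0x8d r1=0xf8 r2=0x4a r3=0x42  N=1 Z=0
-- IRQ taken; context saved, return-PC = 7 --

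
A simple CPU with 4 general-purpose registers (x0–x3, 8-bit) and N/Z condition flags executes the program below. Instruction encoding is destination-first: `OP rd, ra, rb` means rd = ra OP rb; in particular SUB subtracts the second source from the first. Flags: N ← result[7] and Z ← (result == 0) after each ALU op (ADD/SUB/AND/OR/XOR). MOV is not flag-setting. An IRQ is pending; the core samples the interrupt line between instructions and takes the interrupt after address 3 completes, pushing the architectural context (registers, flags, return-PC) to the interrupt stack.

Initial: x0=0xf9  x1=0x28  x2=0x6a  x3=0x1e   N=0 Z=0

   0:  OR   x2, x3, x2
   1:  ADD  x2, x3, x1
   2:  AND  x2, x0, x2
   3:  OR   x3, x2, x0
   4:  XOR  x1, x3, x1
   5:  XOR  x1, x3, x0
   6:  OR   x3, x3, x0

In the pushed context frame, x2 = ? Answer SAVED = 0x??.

SAVED = 0x40

after  0: x0=0xf9 x1=0x28 x2=0x7e x3=0x1e  N=0 Z=0
after  1: x0=0xf9 x1=0x28 x2=0x46 x3=0x1e  N=0 Z=0
after  2: x0=0xf9 x1=0x28 x2=0x40 x3=0x1e  N=0 Z=0
after  3: x0=0xf9 x1=0x28 x2=0x40 x3=0xf9  N=1 Z=0
-- IRQ taken; context saved, return-PC = 4 --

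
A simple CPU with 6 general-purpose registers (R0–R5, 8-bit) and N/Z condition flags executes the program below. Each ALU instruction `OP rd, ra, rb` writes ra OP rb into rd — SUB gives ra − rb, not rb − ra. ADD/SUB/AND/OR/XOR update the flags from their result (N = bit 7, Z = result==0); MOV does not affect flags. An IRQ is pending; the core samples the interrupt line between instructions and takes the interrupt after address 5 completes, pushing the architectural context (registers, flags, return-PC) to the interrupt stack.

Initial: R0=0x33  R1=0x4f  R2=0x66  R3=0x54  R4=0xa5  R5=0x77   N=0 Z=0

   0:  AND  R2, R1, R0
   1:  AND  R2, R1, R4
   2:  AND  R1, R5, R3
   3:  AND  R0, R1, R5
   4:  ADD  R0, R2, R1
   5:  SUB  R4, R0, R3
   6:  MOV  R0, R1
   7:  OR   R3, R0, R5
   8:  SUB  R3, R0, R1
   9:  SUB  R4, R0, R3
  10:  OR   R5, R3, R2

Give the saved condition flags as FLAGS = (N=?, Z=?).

FLAGS = (N=0, Z=0)

after  0: R0=0x33 R1=0x4f R2=0x03 R3=0x54 R4=0xa5 R5=0x77  N=0 Z=0
after  1: R0=0x33 R1=0x4f R2=0x05 R3=0x54 R4=0xa5 R5=0x77  N=0 Z=0
after  2: R0=0x33 R1=0x54 R2=0x05 R3=0x54 R4=0xa5 R5=0x77  N=0 Z=0
after  3: R0=0x54 R1=0x54 R2=0x05 R3=0x54 R4=0xa5 R5=0x77  N=0 Z=0
after  4: R0=0x59 R1=0x54 R2=0x05 R3=0x54 R4=0xa5 R5=0x77  N=0 Z=0
after  5: R0=0x59 R1=0x54 R2=0x05 R3=0x54 R4=0x05 R5=0x77  N=0 Z=0
-- IRQ taken; context saved, return-PC = 6 --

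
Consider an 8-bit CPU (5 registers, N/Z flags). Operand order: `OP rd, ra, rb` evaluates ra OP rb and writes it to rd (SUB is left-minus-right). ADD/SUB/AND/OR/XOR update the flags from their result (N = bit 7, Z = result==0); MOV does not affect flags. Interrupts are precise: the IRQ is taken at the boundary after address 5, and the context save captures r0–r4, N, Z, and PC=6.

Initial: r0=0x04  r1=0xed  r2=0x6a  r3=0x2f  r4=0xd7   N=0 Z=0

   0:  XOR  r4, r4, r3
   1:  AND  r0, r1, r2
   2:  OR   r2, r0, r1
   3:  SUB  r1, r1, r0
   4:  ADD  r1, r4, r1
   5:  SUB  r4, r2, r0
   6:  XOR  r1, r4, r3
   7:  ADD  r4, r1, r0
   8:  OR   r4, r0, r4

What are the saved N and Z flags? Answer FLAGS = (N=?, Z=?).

FLAGS = (N=1, Z=0)

after  0: r0=0x04 r1=0xed r2=0x6a r3=0x2f r4=0xf8  N=1 Z=0
after  1: r0=0x68 r1=0xed r2=0x6a r3=0x2f r4=0xf8  N=0 Z=0
after  2: r0=0x68 r1=0xed r2=0xed r3=0x2f r4=0xf8  N=1 Z=0
after  3: r0=0x68 r1=0x85 r2=0xed r3=0x2f r4=0xf8  N=1 Z=0
after  4: r0=0x68 r1=0x7d r2=0xed r3=0x2f r4=0xf8  N=0 Z=0
after  5: r0=0x68 r1=0x7d r2=0xed r3=0x2f r4=0x85  N=1 Z=0
-- IRQ taken; context saved, return-PC = 6 --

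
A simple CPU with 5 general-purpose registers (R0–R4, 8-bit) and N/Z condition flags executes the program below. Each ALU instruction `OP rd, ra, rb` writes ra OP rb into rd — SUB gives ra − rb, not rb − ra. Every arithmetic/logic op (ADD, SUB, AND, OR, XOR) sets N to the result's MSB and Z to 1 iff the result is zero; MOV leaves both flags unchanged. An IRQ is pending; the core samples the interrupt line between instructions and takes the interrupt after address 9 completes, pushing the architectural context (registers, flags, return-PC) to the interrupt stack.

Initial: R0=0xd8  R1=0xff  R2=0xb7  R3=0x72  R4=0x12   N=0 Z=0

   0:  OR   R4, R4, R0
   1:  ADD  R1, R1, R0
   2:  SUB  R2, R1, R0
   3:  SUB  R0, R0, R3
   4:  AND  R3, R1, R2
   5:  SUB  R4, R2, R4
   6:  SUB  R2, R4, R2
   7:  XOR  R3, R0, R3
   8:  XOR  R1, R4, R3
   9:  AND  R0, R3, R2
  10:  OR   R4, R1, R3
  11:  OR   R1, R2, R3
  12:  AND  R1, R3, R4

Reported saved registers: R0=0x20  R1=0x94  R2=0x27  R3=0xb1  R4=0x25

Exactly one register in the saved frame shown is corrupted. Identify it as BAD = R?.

after  0: R0=0xd8 R1=0xff R2=0xb7 R3=0x72 R4=0xda  N=1 Z=0
after  1: R0=0xd8 R1=0xd7 R2=0xb7 R3=0x72 R4=0xda  N=1 Z=0
after  2: R0=0xd8 R1=0xd7 R2=0xff R3=0x72 R4=0xda  N=1 Z=0
after  3: R0=0x66 R1=0xd7 R2=0xff R3=0x72 R4=0xda  N=0 Z=0
after  4: R0=0x66 R1=0xd7 R2=0xff R3=0xd7 R4=0xda  N=1 Z=0
after  5: R0=0x66 R1=0xd7 R2=0xff R3=0xd7 R4=0x25  N=0 Z=0
after  6: R0=0x66 R1=0xd7 R2=0x26 R3=0xd7 R4=0x25  N=0 Z=0
after  7: R0=0x66 R1=0xd7 R2=0x26 R3=0xb1 R4=0x25  N=1 Z=0
after  8: R0=0x66 R1=0x94 R2=0x26 R3=0xb1 R4=0x25  N=1 Z=0
after  9: R0=0x20 R1=0x94 R2=0x26 R3=0xb1 R4=0x25  N=0 Z=0
-- IRQ taken; context saved, return-PC = 10 --
mismatch: R2: reported 0x27 vs actual 0x26

BAD = R2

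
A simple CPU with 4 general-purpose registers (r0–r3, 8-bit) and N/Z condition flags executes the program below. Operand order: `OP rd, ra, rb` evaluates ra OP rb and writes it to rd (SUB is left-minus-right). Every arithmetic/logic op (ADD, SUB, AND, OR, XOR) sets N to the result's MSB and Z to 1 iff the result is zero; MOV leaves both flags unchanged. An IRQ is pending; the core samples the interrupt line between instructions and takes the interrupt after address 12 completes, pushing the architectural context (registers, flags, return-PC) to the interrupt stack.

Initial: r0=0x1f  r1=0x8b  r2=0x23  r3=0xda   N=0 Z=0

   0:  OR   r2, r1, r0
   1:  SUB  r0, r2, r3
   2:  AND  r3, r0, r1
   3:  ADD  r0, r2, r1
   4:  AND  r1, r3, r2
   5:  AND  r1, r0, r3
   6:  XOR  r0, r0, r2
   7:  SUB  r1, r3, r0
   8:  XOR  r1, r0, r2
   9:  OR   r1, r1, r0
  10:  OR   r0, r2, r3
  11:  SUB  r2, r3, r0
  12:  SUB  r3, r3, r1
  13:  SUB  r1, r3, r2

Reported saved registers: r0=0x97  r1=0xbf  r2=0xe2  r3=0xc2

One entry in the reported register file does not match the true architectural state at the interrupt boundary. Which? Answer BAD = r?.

BAD = r0

after  0: r0=0x1f r1=0x8b r2=0x9f r3=0xda  N=1 Z=0
after  1: r0=0xc5 r1=0x8b r2=0x9f r3=0xda  N=1 Z=0
after  2: r0=0xc5 r1=0x8b r2=0x9f r3=0x81  N=1 Z=0
after  3: r0=0x2a r1=0x8b r2=0x9f r3=0x81  N=0 Z=0
after  4: r0=0x2a r1=0x81 r2=0x9f r3=0x81  N=1 Z=0
after  5: r0=0x2a r1=0x00 r2=0x9f r3=0x81  N=0 Z=1
after  6: r0=0xb5 r1=0x00 r2=0x9f r3=0x81  N=1 Z=0
after  7: r0=0xb5 r1=0xcc r2=0x9f r3=0x81  N=1 Z=0
after  8: r0=0xb5 r1=0x2a r2=0x9f r3=0x81  N=0 Z=0
after  9: r0=0xb5 r1=0xbf r2=0x9f r3=0x81  N=1 Z=0
after 10: r0=0x9f r1=0xbf r2=0x9f r3=0x81  N=1 Z=0
after 11: r0=0x9f r1=0xbf r2=0xe2 r3=0x81  N=1 Z=0
after 12: r0=0x9f r1=0xbf r2=0xe2 r3=0xc2  N=1 Z=0
-- IRQ taken; context saved, return-PC = 13 --
mismatch: r0: reported 0x97 vs actual 0x9f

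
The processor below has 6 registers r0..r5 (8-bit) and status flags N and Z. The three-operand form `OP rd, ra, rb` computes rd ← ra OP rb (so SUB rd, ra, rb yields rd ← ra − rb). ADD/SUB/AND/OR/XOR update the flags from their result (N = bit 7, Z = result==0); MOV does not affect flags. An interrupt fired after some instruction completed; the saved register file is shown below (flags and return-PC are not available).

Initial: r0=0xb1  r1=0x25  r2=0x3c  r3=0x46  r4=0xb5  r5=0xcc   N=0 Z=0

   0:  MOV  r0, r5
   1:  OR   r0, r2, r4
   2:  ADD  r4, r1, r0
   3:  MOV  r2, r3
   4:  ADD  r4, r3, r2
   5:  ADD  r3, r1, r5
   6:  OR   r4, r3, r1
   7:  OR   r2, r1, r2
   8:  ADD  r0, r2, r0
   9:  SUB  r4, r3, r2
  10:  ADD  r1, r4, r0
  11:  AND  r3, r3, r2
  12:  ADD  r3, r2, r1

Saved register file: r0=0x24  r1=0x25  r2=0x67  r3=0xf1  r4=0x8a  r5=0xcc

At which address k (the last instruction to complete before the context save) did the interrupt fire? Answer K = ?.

K = 9

after  0: r0=0xcc r1=0x25 r2=0x3c r3=0x46 r4=0xb5 r5=0xcc  N=0 Z=0
after  1: r0=0xbd r1=0x25 r2=0x3c r3=0x46 r4=0xb5 r5=0xcc  N=1 Z=0
after  2: r0=0xbd r1=0x25 r2=0x3c r3=0x46 r4=0xe2 r5=0xcc  N=1 Z=0
after  3: r0=0xbd r1=0x25 r2=0x46 r3=0x46 r4=0xe2 r5=0xcc  N=1 Z=0
after  4: r0=0xbd r1=0x25 r2=0x46 r3=0x46 r4=0x8c r5=0xcc  N=1 Z=0
after  5: r0=0xbd r1=0x25 r2=0x46 r3=0xf1 r4=0x8c r5=0xcc  N=1 Z=0
after  6: r0=0xbd r1=0x25 r2=0x46 r3=0xf1 r4=0xf5 r5=0xcc  N=1 Z=0
after  7: r0=0xbd r1=0x25 r2=0x67 r3=0xf1 r4=0xf5 r5=0xcc  N=0 Z=0
after  8: r0=0x24 r1=0x25 r2=0x67 r3=0xf1 r4=0xf5 r5=0xcc  N=0 Z=0
after  9: r0=0x24 r1=0x25 r2=0x67 r3=0xf1 r4=0x8a r5=0xcc  N=1 Z=0
-- IRQ taken; context saved, return-PC = 10 --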